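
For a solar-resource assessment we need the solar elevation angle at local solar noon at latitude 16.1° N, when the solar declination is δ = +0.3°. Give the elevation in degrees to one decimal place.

74.2°

At local noon the hour angle is zero, so the zenith angle equals |ϕ − δ| = |+16.1° − (+0.300°)| = 15.800°.
Elevation = 90° − 15.800° = 74.2°.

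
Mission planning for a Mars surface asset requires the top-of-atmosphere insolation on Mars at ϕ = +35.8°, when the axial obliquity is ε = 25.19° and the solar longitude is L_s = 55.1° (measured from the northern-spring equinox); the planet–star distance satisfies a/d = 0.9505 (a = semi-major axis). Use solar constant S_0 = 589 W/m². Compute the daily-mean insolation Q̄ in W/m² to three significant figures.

Solar declination: sin δ = sin ε · sin L_s = sin 25.19° × sin 55.1° = 0.34907, so δ = +20.431°.
cos h₀ = −tan(+35.8°) tan(+20.431°) = -0.2687, h₀ = 1.8428 rad.
Bracket: h₀ sin ϕ sin δ + cos ϕ cos δ sin h₀ = 1.8428×0.58496×0.34907 + 0.81106×0.93710×0.96323 = 0.376285 + 0.732097 = 1.108382.
Inverse-square distance factor (a/d)² = 0.9505² = 0.903450.
Q̄ = (S_0/π) × 0.903450 × [bracket] = (589/π) × 0.903450 × 1.108382 = 187.7 W/m².

Q̄ ≈ 188 W/m²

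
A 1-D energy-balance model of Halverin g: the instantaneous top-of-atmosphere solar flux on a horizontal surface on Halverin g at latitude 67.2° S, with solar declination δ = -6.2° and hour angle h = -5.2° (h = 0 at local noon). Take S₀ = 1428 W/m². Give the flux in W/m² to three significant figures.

cos θ_z = sin φ sin δ + cos φ cos δ cos h = 0.099561 + 0.383663 = 0.483224.
Flux = S₀ · cos θ_z = 1428 × 0.483224 = 690.0 W/m².

690 W/m²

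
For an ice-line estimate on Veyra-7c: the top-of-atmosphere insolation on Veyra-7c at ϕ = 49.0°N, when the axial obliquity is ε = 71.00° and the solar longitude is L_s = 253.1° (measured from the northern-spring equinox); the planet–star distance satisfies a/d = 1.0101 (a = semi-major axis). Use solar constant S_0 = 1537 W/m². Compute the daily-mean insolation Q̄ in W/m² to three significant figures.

Q̄ ≈ 0.00 W/m²

Solar declination: sin δ = sin ε · sin L_s = sin 71.00° × sin 253.1° = -0.90469, so δ = -64.781°.
cos h₀ = −tan(+49.0°) tan(-64.781°) = 2.4425 ≥ 1 ⇒ polar night, h₀ = 0 and Q̄ = 0.
Inverse-square distance factor (a/d)² = 1.0101² = 1.020302.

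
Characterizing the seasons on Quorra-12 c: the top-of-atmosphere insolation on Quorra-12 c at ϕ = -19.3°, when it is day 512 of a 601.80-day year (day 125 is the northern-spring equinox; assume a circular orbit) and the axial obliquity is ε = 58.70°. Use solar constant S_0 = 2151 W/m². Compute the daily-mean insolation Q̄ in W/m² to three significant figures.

Q̄ ≈ 742 W/m²

Solar longitude: L_s = 360° × (512 − 125)/601.80 = 231.505°.
sin δ = sin 58.70° × sin 231.505° = -0.66876, so δ = -41.971°.
cos h₀ = −tan(-19.3°) tan(-41.971°) = -0.3150, h₀ = 1.8913 rad.
Bracket: h₀ sin ϕ sin δ + cos ϕ cos δ sin h₀ = 1.8913×-0.33051×-0.66876 + 0.94380×0.74348×0.94909 = 0.418038 + 0.665973 = 1.084011.
Q̄ = (S_0/π) × [bracket] = (2151/π) × 1.084011 = 742.2 W/m².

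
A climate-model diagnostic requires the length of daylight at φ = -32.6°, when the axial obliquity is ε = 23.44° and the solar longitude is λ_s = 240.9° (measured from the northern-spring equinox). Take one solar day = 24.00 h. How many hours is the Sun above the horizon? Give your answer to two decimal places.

Solar declination: sin δ = sin ε · sin λ_s = sin 23.44° × sin 240.9° = -0.34758, so δ = -20.339°.
cos H₀ = −tan φ · tan δ = −tan(-32.6°) × tan(-20.339°) = -0.2371, so H₀ = 1.8101 rad = 103.71°.
Daylight = 2H₀/(2π) × 24.00 h = (1.8101/π) × 24.00 = 13.83 h.

13.83 h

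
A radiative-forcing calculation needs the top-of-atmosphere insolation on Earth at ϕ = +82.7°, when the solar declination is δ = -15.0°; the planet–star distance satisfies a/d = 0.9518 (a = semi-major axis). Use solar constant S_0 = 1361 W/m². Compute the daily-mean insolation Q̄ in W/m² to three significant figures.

cos h₀ = −tan(+82.7°) tan(-15.000°) = 2.0917 ≥ 1 ⇒ polar night, h₀ = 0 and Q̄ = 0.
Inverse-square distance factor (a/d)² = 0.9518² = 0.905923.

Q̄ ≈ 0.00 W/m²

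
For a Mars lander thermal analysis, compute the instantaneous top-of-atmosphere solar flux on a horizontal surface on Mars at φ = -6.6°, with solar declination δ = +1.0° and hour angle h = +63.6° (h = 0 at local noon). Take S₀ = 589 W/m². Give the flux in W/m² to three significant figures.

cos θ_z = sin φ sin δ + cos φ cos δ cos h = -0.002006 + 0.441621 = 0.439615.
Flux = S₀ · cos θ_z = 589 × 0.439615 = 258.9 W/m².

259 W/m²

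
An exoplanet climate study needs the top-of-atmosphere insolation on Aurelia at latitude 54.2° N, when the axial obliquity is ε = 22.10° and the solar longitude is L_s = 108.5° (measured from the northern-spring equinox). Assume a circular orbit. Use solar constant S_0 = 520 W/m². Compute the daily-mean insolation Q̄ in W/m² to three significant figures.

Q̄ ≈ 179 W/m²

Solar declination: sin δ = sin ε · sin L_s = sin 22.10° × sin 108.5° = 0.35678, so δ = +20.903°.
cos h₀ = −tan(+54.2°) tan(+20.903°) = -0.5295, h₀ = 2.1289 rad.
Bracket: h₀ sin ϕ sin δ + cos ϕ cos δ sin h₀ = 2.1289×0.81106×0.35678 + 0.58496×0.93419×0.84828 = 0.616040 + 0.463554 = 1.079594.
Q̄ = (S_0/π) × [bracket] = (520/π) × 1.079594 = 178.7 W/m².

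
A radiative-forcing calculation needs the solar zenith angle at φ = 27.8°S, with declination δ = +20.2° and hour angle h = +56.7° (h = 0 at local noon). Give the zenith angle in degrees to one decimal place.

θ_z = 72.9°

cos θ_z = sin φ sin δ + cos φ cos δ cos h = -0.161042 + 0.455784 = 0.294742.
θ_z = arccos(0.294742) = 72.9°.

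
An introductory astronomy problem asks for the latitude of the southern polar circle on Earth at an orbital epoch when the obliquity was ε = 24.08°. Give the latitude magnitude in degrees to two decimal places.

65.92°

The polar circle is the lowest latitude that experiences at least one full rotation of continuous darkness at the northern-summer solstice; it lies at |ϕ| = 90° − ε = 90° − 24.08° = 65.92°.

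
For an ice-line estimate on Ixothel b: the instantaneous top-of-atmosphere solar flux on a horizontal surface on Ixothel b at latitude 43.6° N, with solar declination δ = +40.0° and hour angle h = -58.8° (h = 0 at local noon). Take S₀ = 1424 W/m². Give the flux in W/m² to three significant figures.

1.04e+03 W/m²

cos θ_z = sin φ sin δ + cos φ cos δ cos h = 0.443279 + 0.287374 = 0.730653.
Flux = S₀ · cos θ_z = 1424 × 0.730653 = 1040 W/m².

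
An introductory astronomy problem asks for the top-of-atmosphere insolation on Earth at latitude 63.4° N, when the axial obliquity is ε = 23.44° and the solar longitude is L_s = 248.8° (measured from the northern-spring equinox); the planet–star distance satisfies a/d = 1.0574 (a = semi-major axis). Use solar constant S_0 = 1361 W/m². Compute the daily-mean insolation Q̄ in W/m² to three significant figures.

Solar declination: sin δ = sin ε · sin L_s = sin 23.44° × sin 248.8° = -0.37087, so δ = -21.769°.
cos h₀ = −tan(+63.4°) tan(-21.769°) = 0.7975, h₀ = 0.6477 rad.
Bracket: h₀ sin ϕ sin δ + cos ϕ cos δ sin h₀ = 0.6477×0.89415×-0.37087 + 0.44776×0.92869×0.60335 = -0.214786 + 0.250891 = 0.036105.
Inverse-square distance factor (a/d)² = 1.0574² = 1.118095.
Q̄ = (S_0/π) × 1.118095 × [bracket] = (1361/π) × 1.118095 × 0.036105 = 17.49 W/m².

Q̄ ≈ 17.5 W/m²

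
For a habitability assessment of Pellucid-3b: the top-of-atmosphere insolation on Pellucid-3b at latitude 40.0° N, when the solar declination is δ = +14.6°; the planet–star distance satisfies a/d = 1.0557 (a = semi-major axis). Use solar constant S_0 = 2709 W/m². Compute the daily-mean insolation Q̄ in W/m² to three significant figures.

cos h₀ = −tan(+40.0°) tan(+14.600°) = -0.2186, h₀ = 1.7911 rad.
Bracket: h₀ sin ϕ sin δ + cos ϕ cos δ sin h₀ = 1.7911×0.64279×0.25207 + 0.76604×0.96771×0.97582 = 0.290208 + 0.723380 = 1.013588.
Inverse-square distance factor (a/d)² = 1.0557² = 1.114502.
Q̄ = (S_0/π) × 1.114502 × [bracket] = (2709/π) × 1.114502 × 1.013588 = 974.1 W/m².

Q̄ ≈ 974 W/m²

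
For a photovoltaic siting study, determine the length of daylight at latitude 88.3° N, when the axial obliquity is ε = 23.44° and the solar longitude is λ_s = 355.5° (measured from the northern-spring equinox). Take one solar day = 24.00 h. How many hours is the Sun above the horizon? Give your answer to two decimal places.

Solar declination: sin δ = sin ε · sin λ_s = sin 23.44° × sin 355.5° = -0.03121, so δ = -1.788°.
cos H₀ = −tan φ · tan δ = 1.0521 ≥ 1, so the Sun never rises (polar night) and H₀ = 0.
Daylight = 2H₀/(2π) × 24.00 h = (0.0000/π) × 24.00 = 0.00 h.

0.00 h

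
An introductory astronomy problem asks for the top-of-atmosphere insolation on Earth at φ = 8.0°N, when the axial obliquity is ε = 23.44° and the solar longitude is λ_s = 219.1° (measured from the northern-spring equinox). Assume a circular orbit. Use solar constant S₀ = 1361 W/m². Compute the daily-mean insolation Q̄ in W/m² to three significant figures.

Solar declination: sin δ = sin ε · sin λ_s = sin 23.44° × sin 219.1° = -0.25088, so δ = -14.529°.
cos H₀ = −tan(+8.0°) tan(-14.529°) = 0.0364, H₀ = 1.5344 rad.
Bracket: H₀ sin φ sin δ + cos φ cos δ sin H₀ = 1.5344×0.13917×-0.25088 + 0.99027×0.96802×0.99934 = -0.053574 + 0.957968 = 0.904394.
Q̄ = (S₀/π) × [bracket] = (1361/π) × 0.904394 = 391.8 W/m².

Q̄ ≈ 392 W/m²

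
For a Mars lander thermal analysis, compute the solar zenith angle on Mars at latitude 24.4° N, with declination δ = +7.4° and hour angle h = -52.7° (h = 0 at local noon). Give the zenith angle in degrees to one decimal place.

θ_z = 53.1°

cos θ_z = sin φ sin δ + cos φ cos δ cos h = 0.053206 + 0.547267 = 0.600473.
θ_z = arccos(0.600473) = 53.1°.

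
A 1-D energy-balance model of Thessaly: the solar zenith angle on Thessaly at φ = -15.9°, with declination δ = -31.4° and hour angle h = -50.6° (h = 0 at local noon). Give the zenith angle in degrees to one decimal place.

θ_z = 48.4°

cos θ_z = sin φ sin δ + cos φ cos δ cos h = 0.142735 + 0.521047 = 0.663782.
θ_z = arccos(0.663782) = 48.4°.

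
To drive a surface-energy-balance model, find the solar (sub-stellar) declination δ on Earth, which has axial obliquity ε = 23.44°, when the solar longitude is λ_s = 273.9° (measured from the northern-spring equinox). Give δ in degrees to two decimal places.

δ = -23.38°

sin δ = sin ε · sin λ_s = sin 23.44° × sin 273.9° = -0.396867.
δ = arcsin(-0.396867) = -23.38°.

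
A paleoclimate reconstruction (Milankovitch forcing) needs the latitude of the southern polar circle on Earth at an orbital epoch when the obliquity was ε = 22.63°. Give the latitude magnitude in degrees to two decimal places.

The polar circle is the lowest latitude that experiences at least one full rotation of continuous darkness at the northern-summer solstice; it lies at |φ| = 90° − ε = 90° − 22.63° = 67.37°.

67.37°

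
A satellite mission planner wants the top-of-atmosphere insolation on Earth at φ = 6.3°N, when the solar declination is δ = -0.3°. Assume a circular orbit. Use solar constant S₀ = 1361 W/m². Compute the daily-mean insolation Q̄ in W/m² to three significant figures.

Q̄ ≈ 430 W/m²

cos H₀ = −tan(+6.3°) tan(-0.300°) = 0.0006, H₀ = 1.5702 rad.
Bracket: H₀ sin φ sin δ + cos φ cos δ sin H₀ = 1.5702×0.10973×-0.00524 + 0.99396×0.99999×1.00000 = -0.000903 + 0.993950 = 0.993047.
Q̄ = (S₀/π) × [bracket] = (1361/π) × 0.993047 = 430.2 W/m².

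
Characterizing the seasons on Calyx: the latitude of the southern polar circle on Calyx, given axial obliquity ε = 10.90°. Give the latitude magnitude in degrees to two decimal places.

The polar circle is the lowest latitude that experiences at least one full rotation of continuous darkness at the northern-summer solstice; it lies at |φ| = 90° − ε = 90° − 10.90° = 79.10°.

79.10°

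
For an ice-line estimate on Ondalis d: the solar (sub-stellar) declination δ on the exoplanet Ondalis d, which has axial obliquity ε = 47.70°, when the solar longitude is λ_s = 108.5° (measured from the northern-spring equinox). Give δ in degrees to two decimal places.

sin δ = sin ε · sin λ_s = sin 47.70° × sin 108.5° = 0.701410.
δ = arcsin(0.701410) = +44.54°.

δ = +44.54°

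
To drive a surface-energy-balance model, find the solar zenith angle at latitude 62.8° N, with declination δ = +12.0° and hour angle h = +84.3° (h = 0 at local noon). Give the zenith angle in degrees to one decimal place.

θ_z = 76.7°

cos θ_z = sin ϕ sin δ + cos ϕ cos δ cos h = 0.184920 + 0.044407 = 0.229327.
θ_z = arccos(0.229327) = 76.7°.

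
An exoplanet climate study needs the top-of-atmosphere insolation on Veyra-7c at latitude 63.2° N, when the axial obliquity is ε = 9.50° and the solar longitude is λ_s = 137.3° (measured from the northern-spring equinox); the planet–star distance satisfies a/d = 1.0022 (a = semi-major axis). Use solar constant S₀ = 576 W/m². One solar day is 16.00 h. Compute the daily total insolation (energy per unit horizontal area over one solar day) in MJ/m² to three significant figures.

Solar declination: sin δ = sin ε · sin λ_s = sin 9.50° × sin 137.3° = 0.11193, so δ = +6.427°.
cos H₀ = −tan(+63.2°) tan(+6.427°) = -0.2230, H₀ = 1.7957 rad.
Bracket: H₀ sin φ sin δ + cos φ cos δ sin H₀ = 1.7957×0.89259×0.11193 + 0.45088×0.99372×0.97482 = 0.179404 + 0.436767 = 0.616171.
Inverse-square distance factor (a/d)² = 1.0022² = 1.004405.
Q̄ = (S₀/π) × 1.004405 × [bracket] = (576/π) × 1.004405 × 0.616171 = 113.47 W/m².
Daily total = Q̄ × 16.00 h × 3600 s/h = 113.47 × 16.00 × 3600 / 10⁶ = 6.536 MJ/m².

6.54 MJ/m²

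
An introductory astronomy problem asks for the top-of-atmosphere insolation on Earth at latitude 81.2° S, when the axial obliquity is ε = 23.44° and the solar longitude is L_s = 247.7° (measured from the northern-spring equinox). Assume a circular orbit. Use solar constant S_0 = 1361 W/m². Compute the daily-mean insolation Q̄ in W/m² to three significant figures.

Solar declination: sin δ = sin ε · sin L_s = sin 23.44° × sin 247.7° = -0.36804, so δ = -21.595°.
cos h₀ = −tan(-81.2°) tan(-21.595°) = -2.5568 ≤ −1 ⇒ polar day, h₀ = π.
Bracket: h₀ sin ϕ sin δ + cos ϕ cos δ sin h₀ = 3.1416×-0.98823×-0.36804 + 0.15299×0.92981×0.00000 = 1.142626 + 0.000000 = 1.142626.
Q̄ = (S_0/π) × [bracket] = (1361/π) × 1.142626 = 495.0 W/m².

Q̄ ≈ 495 W/m²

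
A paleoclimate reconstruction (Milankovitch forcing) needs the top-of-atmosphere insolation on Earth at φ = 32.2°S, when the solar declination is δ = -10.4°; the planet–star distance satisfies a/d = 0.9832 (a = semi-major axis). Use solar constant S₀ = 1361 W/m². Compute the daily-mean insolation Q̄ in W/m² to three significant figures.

Q̄ ≈ 414 W/m²

cos H₀ = −tan(-32.2°) tan(-10.400°) = -0.1156, H₀ = 1.6866 rad.
Bracket: H₀ sin φ sin δ + cos φ cos δ sin H₀ = 1.6866×-0.53288×-0.18052 + 0.84619×0.98357×0.99330 = 0.162243 + 0.826711 = 0.988954.
Inverse-square distance factor (a/d)² = 0.9832² = 0.966682.
Q̄ = (S₀/π) × 0.966682 × [bracket] = (1361/π) × 0.966682 × 0.988954 = 414.2 W/m².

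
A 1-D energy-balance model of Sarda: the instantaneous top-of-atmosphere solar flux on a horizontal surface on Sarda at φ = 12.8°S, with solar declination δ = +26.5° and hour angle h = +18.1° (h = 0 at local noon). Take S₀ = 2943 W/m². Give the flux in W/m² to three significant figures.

cos θ_z = sin φ sin δ + cos φ cos δ cos h = -0.098854 + 0.829510 = 0.730656.
Flux = S₀ · cos θ_z = 2943 × 0.730656 = 2150 W/m².

2.15e+03 W/m²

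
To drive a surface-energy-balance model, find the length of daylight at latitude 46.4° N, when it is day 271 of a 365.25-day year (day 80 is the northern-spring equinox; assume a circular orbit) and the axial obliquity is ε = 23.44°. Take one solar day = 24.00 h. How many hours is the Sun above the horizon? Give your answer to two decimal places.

11.54 h

Solar longitude: λ_s = 360° × (271 − 80)/365.25 = 188.255°.
sin δ = sin 23.44° × sin 188.255° = -0.05711, so δ = -3.274°.
cos H₀ = −tan φ · tan δ = −tan(+46.4°) × tan(-3.274°) = 0.0601, so H₀ = 1.5107 rad = 86.56°.
Daylight = 2H₀/(2π) × 24.00 h = (1.5107/π) × 24.00 = 11.54 h.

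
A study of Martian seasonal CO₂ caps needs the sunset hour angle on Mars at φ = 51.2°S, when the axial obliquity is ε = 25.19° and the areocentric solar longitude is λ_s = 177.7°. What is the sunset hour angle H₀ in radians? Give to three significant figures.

sin δ = sin 25.19° × sin 177.7° = 0.01708, so δ = +0.979°.
cos H₀ = −tan φ · tan δ = −tan(-51.2°) × tan(+0.979°) = 0.0212, so H₀ = 1.5495 rad = 88.78°.

H₀ = 1.55 rad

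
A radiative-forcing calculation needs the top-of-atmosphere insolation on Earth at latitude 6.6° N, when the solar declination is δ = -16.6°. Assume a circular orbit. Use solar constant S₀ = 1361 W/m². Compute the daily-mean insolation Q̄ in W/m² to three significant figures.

cos H₀ = −tan(+6.6°) tan(-16.600°) = 0.0345, H₀ = 1.5363 rad.
Bracket: H₀ sin φ sin δ + cos φ cos δ sin H₀ = 1.5363×0.11494×-0.28569 + 0.99337×0.95832×0.99940 = -0.050448 + 0.951395 = 0.900947.
Q̄ = (S₀/π) × [bracket] = (1361/π) × 0.900947 = 390.3 W/m².

Q̄ ≈ 390 W/m²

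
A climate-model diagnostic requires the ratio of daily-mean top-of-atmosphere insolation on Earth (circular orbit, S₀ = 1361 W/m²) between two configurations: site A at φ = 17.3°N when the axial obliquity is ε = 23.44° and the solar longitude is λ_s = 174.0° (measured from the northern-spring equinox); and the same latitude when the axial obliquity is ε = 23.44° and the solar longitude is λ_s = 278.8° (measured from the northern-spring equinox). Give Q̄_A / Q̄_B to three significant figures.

Q̄_A / Q̄_B ≈ 1.39

— Configuration A (φ=+17.3°):
Solar declination: sin δ = sin ε · sin λ_s = sin 23.44° × sin 174.0° = 0.04158, so δ = +2.383°.
cos H₀ = −tan(+17.3°) tan(+2.383°) = -0.0130, H₀ = 1.5838 rad.
Bracket: H₀ sin φ sin δ + cos φ cos δ sin H₀ = 1.5838×0.29737×0.04158 + 0.95476×0.99914×0.99992 = 0.019583 + 0.953863 = 0.973446.
Q̄ = (S₀/π) × [bracket] = (1361/π) × 0.973446 = 421.72 W/m².
— Configuration B (φ=+17.3°):
Solar declination: sin δ = sin ε · sin λ_s = sin 23.44° × sin 278.8° = -0.39311, so δ = -23.148°.
cos H₀ = −tan(+17.3°) tan(-23.148°) = 0.1332, H₀ = 1.4372 rad.
Bracket: H₀ sin φ sin δ + cos φ cos δ sin H₀ = 1.4372×0.29737×-0.39311 + 0.95476×0.91949×0.99109 = -0.168007 + 0.870070 = 0.702063.
Q̄ = (S₀/π) × [bracket] = (1361/π) × 0.702063 = 304.15 W/m².
Ratio Q̄_A / Q̄_B = 421.72 / 304.15 = 1.387.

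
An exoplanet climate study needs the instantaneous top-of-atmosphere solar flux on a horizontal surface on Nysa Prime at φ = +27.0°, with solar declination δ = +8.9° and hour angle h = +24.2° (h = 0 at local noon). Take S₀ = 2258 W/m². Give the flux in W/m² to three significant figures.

cos θ_z = sin φ sin δ + cos φ cos δ cos h = 0.070237 + 0.802920 = 0.873157.
Flux = S₀ · cos θ_z = 2258 × 0.873157 = 1972 W/m².

1.97e+03 W/m²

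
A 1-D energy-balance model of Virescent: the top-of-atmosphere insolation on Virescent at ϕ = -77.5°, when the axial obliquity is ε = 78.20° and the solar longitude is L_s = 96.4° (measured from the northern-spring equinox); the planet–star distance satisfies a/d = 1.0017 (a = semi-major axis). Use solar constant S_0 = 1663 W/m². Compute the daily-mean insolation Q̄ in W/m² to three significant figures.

Solar declination: sin δ = sin ε · sin L_s = sin 78.20° × sin 96.4° = 0.97277, so δ = +76.598°.
cos h₀ = −tan(-77.5°) tan(+76.598°) = 18.9308 ≥ 1 ⇒ polar night, h₀ = 0 and Q̄ = 0.
Inverse-square distance factor (a/d)² = 1.0017² = 1.003403.

Q̄ ≈ 0.00 W/m²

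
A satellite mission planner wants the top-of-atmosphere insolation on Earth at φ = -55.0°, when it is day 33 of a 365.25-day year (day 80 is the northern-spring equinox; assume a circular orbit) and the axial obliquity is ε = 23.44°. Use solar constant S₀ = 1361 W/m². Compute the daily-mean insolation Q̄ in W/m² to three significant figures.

Solar longitude: λ_s = 360° × (33 − 80)/365.25 = -46.324°, i.e. -46.324° + 360° = 313.676°.
sin δ = sin 23.44° × sin 313.676° = -0.28771, so δ = -16.721°.
cos H₀ = −tan(-55.0°) tan(-16.721°) = -0.4290, H₀ = 2.0142 rad.
Bracket: H₀ sin φ sin δ + cos φ cos δ sin H₀ = 2.0142×-0.81915×-0.28771 + 0.57358×0.95772×0.90329 = 0.474702 + 0.496203 = 0.970905.
Q̄ = (S₀/π) × [bracket] = (1361/π) × 0.970905 = 420.6 W/m².

Q̄ ≈ 421 W/m²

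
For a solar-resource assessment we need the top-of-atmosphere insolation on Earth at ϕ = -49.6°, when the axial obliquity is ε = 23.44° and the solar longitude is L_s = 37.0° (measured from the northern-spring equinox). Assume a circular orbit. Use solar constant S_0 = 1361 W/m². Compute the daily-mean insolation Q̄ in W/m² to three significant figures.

Q̄ ≈ 160 W/m²

Solar declination: sin δ = sin ε · sin L_s = sin 23.44° × sin 37.0° = 0.23940, so δ = +13.851°.
cos h₀ = −tan(-49.6°) tan(+13.851°) = 0.2897, h₀ = 1.2769 rad.
Bracket: h₀ sin ϕ sin δ + cos ϕ cos δ sin h₀ = 1.2769×-0.76154×0.23940 + 0.64812×0.97092×0.95711 = -0.232795 + 0.602283 = 0.369488.
Q̄ = (S_0/π) × [bracket] = (1361/π) × 0.369488 = 160.1 W/m².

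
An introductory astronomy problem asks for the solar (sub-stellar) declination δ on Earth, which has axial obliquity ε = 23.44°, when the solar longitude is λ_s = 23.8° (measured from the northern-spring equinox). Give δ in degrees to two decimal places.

sin δ = sin ε · sin λ_s = sin 23.44° × sin 23.8° = 0.160526.
δ = arcsin(0.160526) = +9.24°.

δ = +9.24°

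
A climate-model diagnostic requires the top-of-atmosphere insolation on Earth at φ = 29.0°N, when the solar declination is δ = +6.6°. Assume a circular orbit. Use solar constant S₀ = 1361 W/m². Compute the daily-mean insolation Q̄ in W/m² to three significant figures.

Q̄ ≈ 415 W/m²

cos H₀ = −tan(+29.0°) tan(+6.600°) = -0.0641, H₀ = 1.6350 rad.
Bracket: H₀ sin φ sin δ + cos φ cos δ sin H₀ = 1.6350×0.48481×0.11494 + 0.87462×0.99337×0.99794 = 0.091109 + 0.867031 = 0.958140.
Q̄ = (S₀/π) × [bracket] = (1361/π) × 0.958140 = 415.1 W/m².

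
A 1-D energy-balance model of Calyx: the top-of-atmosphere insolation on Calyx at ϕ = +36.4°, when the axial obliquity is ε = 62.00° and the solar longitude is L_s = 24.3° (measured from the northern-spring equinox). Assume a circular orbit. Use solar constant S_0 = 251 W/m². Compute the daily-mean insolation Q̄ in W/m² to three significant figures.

Solar declination: sin δ = sin ε · sin L_s = sin 62.00° × sin 24.3° = 0.36335, so δ = +21.306°.
cos h₀ = −tan(+36.4°) tan(+21.306°) = -0.2875, h₀ = 1.8624 rad.
Bracket: h₀ sin ϕ sin δ + cos ϕ cos δ sin h₀ = 1.8624×0.59342×0.36335 + 0.80489×0.93165×0.95777 = 0.401569 + 0.718209 = 1.119778.
Q̄ = (S_0/π) × [bracket] = (251/π) × 1.119778 = 89.47 W/m².

Q̄ ≈ 89.5 W/m²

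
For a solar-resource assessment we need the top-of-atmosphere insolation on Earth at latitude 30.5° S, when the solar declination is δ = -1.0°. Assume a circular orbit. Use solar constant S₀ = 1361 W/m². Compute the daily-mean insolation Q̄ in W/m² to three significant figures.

cos H₀ = −tan(-30.5°) tan(-1.000°) = -0.0103, H₀ = 1.5811 rad.
Bracket: H₀ sin φ sin δ + cos φ cos δ sin H₀ = 1.5811×-0.50754×-0.01745 + 0.86163×0.99985×0.99995 = 0.014003 + 0.861458 = 0.875461.
Q̄ = (S₀/π) × [bracket] = (1361/π) × 0.875461 = 379.3 W/m².

Q̄ ≈ 379 W/m²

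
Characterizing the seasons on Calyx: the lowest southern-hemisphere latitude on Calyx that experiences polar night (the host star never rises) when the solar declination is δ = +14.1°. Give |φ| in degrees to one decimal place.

Polar night requires cos H₀ = −tan φ tan δ ≥ 1, i.e. tan φ tan δ ≤ −1.
The boundary is |tan φ| · |tan δ| = 1, so |φ| = 90° − |δ| = 90° − 14.1° = 75.9° in the southern hemisphere.

|φ| = 75.9°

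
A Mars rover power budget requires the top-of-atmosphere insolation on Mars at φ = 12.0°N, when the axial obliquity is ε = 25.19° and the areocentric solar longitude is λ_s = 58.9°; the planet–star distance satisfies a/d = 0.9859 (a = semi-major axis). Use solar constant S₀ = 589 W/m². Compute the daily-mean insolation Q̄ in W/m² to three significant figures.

sin δ = sin 25.19° × sin 58.9° = 0.36445, so δ = +21.373°.
cos H₀ = −tan(+12.0°) tan(+21.373°) = -0.0832, H₀ = 1.6541 rad.
Bracket: H₀ sin φ sin δ + cos φ cos δ sin H₀ = 1.6541×0.20791×0.36445 + 0.97815×0.93122×0.99653 = 0.125336 + 0.907712 = 1.033048.
Inverse-square distance factor (a/d)² = 0.9859² = 0.971999.
Q̄ = (S₀/π) × 0.971999 × [bracket] = (589/π) × 0.971999 × 1.033048 = 188.3 W/m².

Q̄ ≈ 188 W/m²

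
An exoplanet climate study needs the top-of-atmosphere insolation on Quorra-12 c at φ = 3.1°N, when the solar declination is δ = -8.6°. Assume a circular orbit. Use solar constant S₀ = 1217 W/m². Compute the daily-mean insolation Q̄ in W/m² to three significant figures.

cos H₀ = −tan(+3.1°) tan(-8.600°) = 0.0082, H₀ = 1.5626 rad.
Bracket: H₀ sin φ sin δ + cos φ cos δ sin H₀ = 1.5626×0.05408×-0.14954 + 0.99854×0.98876×0.99997 = -0.012637 + 0.987287 = 0.974650.
Q̄ = (S₀/π) × [bracket] = (1217/π) × 0.974650 = 377.6 W/m².

Q̄ ≈ 378 W/m²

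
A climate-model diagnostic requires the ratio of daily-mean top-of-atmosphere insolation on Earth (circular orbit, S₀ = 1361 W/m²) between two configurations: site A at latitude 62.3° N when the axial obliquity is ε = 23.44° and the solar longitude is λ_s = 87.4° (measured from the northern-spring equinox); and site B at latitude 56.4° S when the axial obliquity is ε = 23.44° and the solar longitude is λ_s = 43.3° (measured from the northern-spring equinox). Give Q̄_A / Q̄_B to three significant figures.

Q̄_A / Q̄_B ≈ 5.05

— Configuration A (φ=+62.3°):
Solar declination: sin δ = sin ε · sin λ_s = sin 23.44° × sin 87.4° = 0.39738, so δ = +23.414°.
cos H₀ = −tan(+62.3°) tan(+23.414°) = -0.8248, H₀ = 2.5407 rad.
Bracket: H₀ sin φ sin δ + cos φ cos δ sin H₀ = 2.5407×0.88539×0.39738 + 0.46484×0.91765×0.56540 = 0.893910 + 0.241177 = 1.135087.
Q̄ = (S₀/π) × [bracket] = (1361/π) × 1.135087 = 491.74 W/m².
— Configuration B (φ=-56.4°):
Solar declination: sin δ = sin ε · sin λ_s = sin 23.44° × sin 43.3° = 0.27281, so δ = +15.832°.
cos H₀ = −tan(-56.4°) tan(+15.832°) = 0.4268, H₀ = 1.1298 rad.
Bracket: H₀ sin φ sin δ + cos φ cos δ sin H₀ = 1.1298×-0.83292×0.27281 + 0.55339×0.96207×0.90434 = -0.256723 + 0.481471 = 0.224748.
Q̄ = (S₀/π) × [bracket] = (1361/π) × 0.224748 = 97.365 W/m².
Ratio Q̄_A / Q̄_B = 491.74 / 97.365 = 5.050.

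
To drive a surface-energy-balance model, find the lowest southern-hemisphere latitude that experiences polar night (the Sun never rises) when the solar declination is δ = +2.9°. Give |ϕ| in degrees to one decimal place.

|ϕ| = 87.1°

Polar night requires cos h₀ = −tan ϕ tan δ ≥ 1, i.e. tan ϕ tan δ ≤ −1.
The boundary is |tan ϕ| · |tan δ| = 1, so |ϕ| = 90° − |δ| = 90° − 2.9° = 87.1° in the southern hemisphere.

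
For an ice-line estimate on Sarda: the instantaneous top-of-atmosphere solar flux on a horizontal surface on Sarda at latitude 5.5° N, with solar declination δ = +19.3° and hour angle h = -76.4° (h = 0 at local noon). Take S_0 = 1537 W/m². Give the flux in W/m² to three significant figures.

388 W/m²

cos θ_z = sin ϕ sin δ + cos ϕ cos δ cos h = 0.031678 + 0.220906 = 0.252584.
Flux = S_0 · cos θ_z = 1537 × 0.252584 = 388.2 W/m².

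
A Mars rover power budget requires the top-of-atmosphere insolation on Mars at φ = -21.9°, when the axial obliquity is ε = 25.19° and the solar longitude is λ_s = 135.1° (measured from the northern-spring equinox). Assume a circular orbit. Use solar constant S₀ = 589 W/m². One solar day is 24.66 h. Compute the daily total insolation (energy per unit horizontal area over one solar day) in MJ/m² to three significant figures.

Solar declination: sin δ = sin ε · sin λ_s = sin 25.19° × sin 135.1° = 0.30043, so δ = +17.484°.
cos H₀ = −tan(-21.9°) tan(+17.484°) = 0.1266, H₀ = 1.4438 rad.
Bracket: H₀ sin φ sin δ + cos φ cos δ sin H₀ = 1.4438×-0.37299×0.30043 + 0.92784×0.95380×0.99195 = -0.161788 + 0.877850 = 0.716062.
Q̄ = (S₀/π) × [bracket] = (589/π) × 0.716062 = 134.25 W/m².
Daily total = Q̄ × 24.66 h × 3600 s/h = 134.25 × 24.66 × 3600 / 10⁶ = 11.92 MJ/m².

11.9 MJ/m²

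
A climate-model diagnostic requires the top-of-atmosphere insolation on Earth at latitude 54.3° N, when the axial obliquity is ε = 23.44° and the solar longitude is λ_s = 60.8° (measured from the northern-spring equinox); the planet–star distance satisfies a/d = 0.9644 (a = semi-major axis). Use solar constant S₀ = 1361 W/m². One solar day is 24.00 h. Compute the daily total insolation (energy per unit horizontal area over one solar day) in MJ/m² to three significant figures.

Solar declination: sin δ = sin ε · sin λ_s = sin 23.44° × sin 60.8° = 0.34724, so δ = +20.318°.
cos H₀ = −tan(+54.3°) tan(+20.318°) = -0.5153, H₀ = 2.1122 rad.
Bracket: H₀ sin φ sin δ + cos φ cos δ sin H₀ = 2.1122×0.81208×0.34724 + 0.58354×0.93778×0.85701 = 0.595612 + 0.468983 = 1.064595.
Inverse-square distance factor (a/d)² = 0.9644² = 0.930067.
Q̄ = (S₀/π) × 0.930067 × [bracket] = (1361/π) × 0.930067 × 1.064595 = 428.95 W/m².
Daily total = Q̄ × 24.00 h × 3600 s/h = 428.95 × 24.00 × 3600 / 10⁶ = 37.06 MJ/m².

37.1 MJ/m²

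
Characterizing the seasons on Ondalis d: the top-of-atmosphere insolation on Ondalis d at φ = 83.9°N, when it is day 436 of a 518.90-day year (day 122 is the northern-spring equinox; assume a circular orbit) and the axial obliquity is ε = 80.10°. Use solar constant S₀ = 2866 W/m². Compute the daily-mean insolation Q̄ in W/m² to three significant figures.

Solar longitude: λ_s = 360° × (436 − 122)/518.90 = 217.845°.
sin δ = sin 80.10° × sin 217.845° = -0.60440, so δ = -37.186°.
cos H₀ = −tan(+83.9°) tan(-37.186°) = 7.0988 ≥ 1 ⇒ polar night, H₀ = 0 and Q̄ = 0.

Q̄ ≈ 0.00 W/m²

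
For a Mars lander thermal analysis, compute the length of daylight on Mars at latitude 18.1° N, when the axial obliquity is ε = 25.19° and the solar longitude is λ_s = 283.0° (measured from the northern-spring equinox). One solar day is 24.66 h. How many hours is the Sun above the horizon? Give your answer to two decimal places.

11.16 h

Solar declination: sin δ = sin ε · sin λ_s = sin 25.19° × sin 283.0° = -0.41471, so δ = -24.501°.
cos H₀ = −tan φ · tan δ = −tan(+18.1°) × tan(-24.501°) = 0.1490, so H₀ = 1.4213 rad = 81.43°.
Daylight = 2H₀/(2π) × 24.66 h = (1.4213/π) × 24.66 = 11.16 h.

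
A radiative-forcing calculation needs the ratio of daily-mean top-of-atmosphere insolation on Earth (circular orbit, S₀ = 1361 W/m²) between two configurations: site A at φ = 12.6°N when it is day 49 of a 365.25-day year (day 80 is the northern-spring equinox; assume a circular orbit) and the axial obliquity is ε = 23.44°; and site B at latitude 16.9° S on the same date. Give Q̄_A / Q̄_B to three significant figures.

Q̄_A / Q̄_B ≈ 0.861

— Configuration A (φ=+12.6°):
Solar longitude: λ_s = 360° × (49 − 80)/365.25 = -30.554°, i.e. -30.554° + 360° = 329.446°.
sin δ = sin 23.44° × sin 329.446° = -0.20222, so δ = -11.667°.
cos H₀ = −tan(+12.6°) tan(-11.667°) = 0.0462, H₀ = 1.5246 rad.
Bracket: H₀ sin φ sin δ + cos φ cos δ sin H₀ = 1.5246×0.21814×-0.20222 + 0.97592×0.97934×0.99893 = -0.067254 + 0.954735 = 0.887481.
Q̄ = (S₀/π) × [bracket] = (1361/π) × 0.887481 = 384.47 W/m².
— Configuration B (φ=-16.9°):
cos H₀ = −tan(-16.9°) tan(-11.667°) = -0.0627, H₀ = 1.6336 rad.
Bracket: H₀ sin φ sin δ + cos φ cos δ sin H₀ = 1.6336×-0.29070×-0.20222 + 0.95681×0.97934×0.99803 = 0.096032 + 0.935196 = 1.031228.
Q̄ = (S₀/π) × [bracket] = (1361/π) × 1.031228 = 446.75 W/m².
Ratio Q̄_A / Q̄_B = 384.47 / 446.75 = 0.8606.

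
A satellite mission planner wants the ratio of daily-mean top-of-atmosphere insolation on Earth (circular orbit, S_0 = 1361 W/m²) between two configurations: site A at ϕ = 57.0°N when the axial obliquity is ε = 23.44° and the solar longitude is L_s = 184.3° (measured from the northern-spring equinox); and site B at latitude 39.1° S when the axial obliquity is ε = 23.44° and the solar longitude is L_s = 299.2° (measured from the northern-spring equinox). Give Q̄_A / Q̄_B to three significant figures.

Q̄_A / Q̄_B ≈ 0.458

— Configuration A (ϕ=+57.0°):
Solar declination: sin δ = sin ε · sin L_s = sin 23.44° × sin 184.3° = -0.02983, so δ = -1.709°.
cos h₀ = −tan(+57.0°) tan(-1.709°) = 0.0459, h₀ = 1.5248 rad.
Bracket: h₀ sin ϕ sin δ + cos ϕ cos δ sin h₀ = 1.5248×0.83867×-0.02983 + 0.54464×0.99956×0.99894 = -0.038147 + 0.543823 = 0.505676.
Q̄ = (S_0/π) × [bracket] = (1361/π) × 0.505676 = 219.07 W/m².
— Configuration B (ϕ=-39.1°):
Solar declination: sin δ = sin ε · sin L_s = sin 23.44° × sin 299.2° = -0.34724, so δ = -20.318°.
cos h₀ = −tan(-39.1°) tan(-20.318°) = -0.3009, h₀ = 1.8765 rad.
Bracket: h₀ sin ϕ sin δ + cos ϕ cos δ sin h₀ = 1.8765×-0.63068×-0.34724 + 0.77605×0.93778×0.95365 = 0.410948 + 0.694032 = 1.104980.
Q̄ = (S_0/π) × [bracket] = (1361/π) × 1.104980 = 478.70 W/m².
Ratio Q̄_A / Q̄_B = 219.07 / 478.70 = 0.4576.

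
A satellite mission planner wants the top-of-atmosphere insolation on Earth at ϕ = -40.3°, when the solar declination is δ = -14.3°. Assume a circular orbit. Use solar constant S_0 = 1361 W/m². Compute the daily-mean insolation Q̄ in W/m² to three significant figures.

Q̄ ≈ 436 W/m²

cos h₀ = −tan(-40.3°) tan(-14.300°) = -0.2162, h₀ = 1.7887 rad.
Bracket: h₀ sin ϕ sin δ + cos ϕ cos δ sin h₀ = 1.7887×-0.64679×-0.24700 + 0.76267×0.96902×0.97636 = 0.285758 + 0.721572 = 1.007330.
Q̄ = (S_0/π) × [bracket] = (1361/π) × 1.007330 = 436.4 W/m².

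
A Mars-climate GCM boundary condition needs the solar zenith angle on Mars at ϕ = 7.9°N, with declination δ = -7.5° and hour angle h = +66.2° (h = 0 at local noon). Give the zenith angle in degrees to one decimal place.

θ_z = 67.8°

cos θ_z = sin ϕ sin δ + cos ϕ cos δ cos h = -0.017940 + 0.396296 = 0.378356.
θ_z = arccos(0.378356) = 67.8°.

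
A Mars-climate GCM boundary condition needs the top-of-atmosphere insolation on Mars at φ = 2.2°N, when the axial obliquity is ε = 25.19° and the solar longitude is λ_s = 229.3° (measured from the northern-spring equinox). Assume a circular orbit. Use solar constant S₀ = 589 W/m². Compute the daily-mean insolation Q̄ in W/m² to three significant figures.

Q̄ ≈ 174 W/m²

Solar declination: sin δ = sin ε · sin λ_s = sin 25.19° × sin 229.3° = -0.32268, so δ = -18.825°.
cos H₀ = −tan(+2.2°) tan(-18.825°) = 0.0131, H₀ = 1.5577 rad.
Bracket: H₀ sin φ sin δ + cos φ cos δ sin H₀ = 1.5577×0.03839×-0.32268 + 0.99926×0.94651×0.99991 = -0.019296 + 0.945724 = 0.926428.
Q̄ = (S₀/π) × [bracket] = (589/π) × 0.926428 = 173.7 W/m².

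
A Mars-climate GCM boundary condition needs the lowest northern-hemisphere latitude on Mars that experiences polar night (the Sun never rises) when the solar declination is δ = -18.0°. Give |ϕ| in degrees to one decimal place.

Polar night requires cos h₀ = −tan ϕ tan δ ≥ 1, i.e. tan ϕ tan δ ≤ −1.
The boundary is |tan ϕ| · |tan δ| = 1, so |ϕ| = 90° − |δ| = 90° − 18.0° = 72.0° in the northern hemisphere.

|ϕ| = 72.0°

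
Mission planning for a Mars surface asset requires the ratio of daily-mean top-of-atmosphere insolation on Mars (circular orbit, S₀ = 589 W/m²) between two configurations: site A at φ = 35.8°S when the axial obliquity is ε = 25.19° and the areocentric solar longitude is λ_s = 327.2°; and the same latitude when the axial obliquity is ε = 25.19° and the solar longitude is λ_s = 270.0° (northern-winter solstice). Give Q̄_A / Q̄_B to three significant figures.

— Configuration A (φ=-35.8°):
sin δ = sin 25.19° × sin 327.2° = -0.23056, so δ = -13.330°.
cos H₀ = −tan(-35.8°) tan(-13.330°) = -0.1709, H₀ = 1.7425 rad.
Bracket: H₀ sin φ sin δ + cos φ cos δ sin H₀ = 1.7425×-0.58496×-0.23056 + 0.81106×0.97306×0.98529 = 0.235008 + 0.777601 = 1.012609.
Q̄ = (S₀/π) × [bracket] = (589/π) × 1.012609 = 189.85 W/m².
— Configuration B (φ=-35.8°):
Solar declination: sin δ = sin ε · sin λ_s = sin 25.19° × sin 270.0° = -0.42562, so δ = -25.190°.
cos H₀ = −tan(-35.8°) tan(-25.190°) = -0.3392, H₀ = 1.9169 rad.
Bracket: H₀ sin φ sin δ + cos φ cos δ sin H₀ = 1.9169×-0.58496×-0.42562 + 0.81106×0.90490×0.94070 = 0.477252 + 0.690406 = 1.167658.
Q̄ = (S₀/π) × [bracket] = (589/π) × 1.167658 = 218.92 W/m².
Ratio Q̄_A / Q̄_B = 189.85 / 218.92 = 0.8672.

Q̄_A / Q̄_B ≈ 0.867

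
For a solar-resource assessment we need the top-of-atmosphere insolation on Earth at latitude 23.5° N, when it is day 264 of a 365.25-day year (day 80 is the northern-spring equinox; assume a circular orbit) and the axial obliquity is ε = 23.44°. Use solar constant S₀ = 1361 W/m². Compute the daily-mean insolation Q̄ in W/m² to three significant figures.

Q̄ ≈ 395 W/m²

Solar longitude: λ_s = 360° × (264 − 80)/365.25 = 181.355°.
sin δ = sin 23.44° × sin 181.355° = -0.00941, so δ = -0.539°.
cos H₀ = −tan(+23.5°) tan(-0.539°) = 0.0041, H₀ = 1.5667 rad.
Bracket: H₀ sin φ sin δ + cos φ cos δ sin H₀ = 1.5667×0.39875×-0.00941 + 0.91706×0.99996×0.99999 = -0.005879 + 0.917014 = 0.911135.
Q̄ = (S₀/π) × [bracket] = (1361/π) × 0.911135 = 394.7 W/m².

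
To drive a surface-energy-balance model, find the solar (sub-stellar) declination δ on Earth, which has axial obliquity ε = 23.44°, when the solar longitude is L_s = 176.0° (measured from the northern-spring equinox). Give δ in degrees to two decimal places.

δ = +1.59°

sin δ = sin ε · sin L_s = sin 23.44° × sin 176.0° = 0.027748.
δ = arcsin(0.027748) = +1.59°.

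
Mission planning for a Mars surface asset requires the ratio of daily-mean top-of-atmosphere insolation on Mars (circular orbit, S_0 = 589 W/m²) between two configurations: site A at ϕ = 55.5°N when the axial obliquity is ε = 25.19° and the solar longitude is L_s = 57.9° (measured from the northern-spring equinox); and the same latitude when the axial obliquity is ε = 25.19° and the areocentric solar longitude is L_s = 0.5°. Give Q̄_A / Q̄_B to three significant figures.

— Configuration A (ϕ=+55.5°):
Solar declination: sin δ = sin ε · sin L_s = sin 25.19° × sin 57.9° = 0.36055, so δ = +21.134°.
cos h₀ = −tan(+55.5°) tan(+21.134°) = -0.5624, h₀ = 2.1681 rad.
Bracket: h₀ sin ϕ sin δ + cos ϕ cos δ sin h₀ = 2.1681×0.82413×0.36055 + 0.56641×0.93274×0.82684 = 0.644229 + 0.436831 = 1.081060.
Q̄ = (S_0/π) × [bracket] = (589/π) × 1.081060 = 202.68 W/m².
— Configuration B (ϕ=+55.5°):
sin δ = sin 25.19° × sin 0.5° = 0.00371, so δ = +0.213°.
cos h₀ = −tan(+55.5°) tan(+0.213°) = -0.0054, h₀ = 1.5762 rad.
Bracket: h₀ sin ϕ sin δ + cos ϕ cos δ sin h₀ = 1.5762×0.82413×0.00371 + 0.56641×0.99999×0.99999 = 0.004819 + 0.566399 = 0.571218.
Q̄ = (S_0/π) × [bracket] = (589/π) × 0.571218 = 107.09 W/m².
Ratio Q̄_A / Q̄_B = 202.68 / 107.09 = 1.893.

Q̄_A / Q̄_B ≈ 1.89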